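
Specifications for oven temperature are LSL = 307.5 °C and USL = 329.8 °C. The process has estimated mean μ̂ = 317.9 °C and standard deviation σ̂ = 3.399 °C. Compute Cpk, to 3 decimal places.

1.020

Cpu = (USL − μ̂) / (3σ̂) = (329.8 − 317.9) / (3 × 3.399) = 1.1670; Cpl = (μ̂ − LSL) / (3σ̂) = (317.9 − 307.5) / (3 × 3.399) = 1.0199; Cpk = min(Cpu, Cpl) = 1.0199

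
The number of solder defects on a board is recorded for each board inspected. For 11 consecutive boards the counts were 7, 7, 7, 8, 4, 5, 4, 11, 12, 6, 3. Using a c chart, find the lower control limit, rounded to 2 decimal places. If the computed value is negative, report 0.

c̄ = (7 + 7 + 7 + 8 + 4 + 5 + 4 + 11 + 12 + 6 + 3) / 11 = 74 / 11 = 6.7273
LCL = c̄ − 3√c̄ = 6.7273 − 3 × 2.5937 = -1.0538 → 0 (cannot be negative)

0.00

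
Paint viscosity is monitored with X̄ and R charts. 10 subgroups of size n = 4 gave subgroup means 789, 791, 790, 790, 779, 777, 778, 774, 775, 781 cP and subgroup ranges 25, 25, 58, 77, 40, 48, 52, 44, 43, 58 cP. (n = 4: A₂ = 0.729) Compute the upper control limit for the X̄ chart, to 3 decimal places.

X̄̄ = (789 + 791 + 790 + 790 + 779 + 777 + 778 + 774 + 775 + 781) / 10 = 7824.0000 / 10 = 782.4000
R̄ = (25 + 25 + 58 + 77 + 40 + 48 + 52 + 44 + 43 + 58) / 10 = 470.0000 / 10 = 47.0000
UCL = X̄̄ + A₂·R̄ = 782.4000 + 0.729 × 47.0000 = 816.6630

816.663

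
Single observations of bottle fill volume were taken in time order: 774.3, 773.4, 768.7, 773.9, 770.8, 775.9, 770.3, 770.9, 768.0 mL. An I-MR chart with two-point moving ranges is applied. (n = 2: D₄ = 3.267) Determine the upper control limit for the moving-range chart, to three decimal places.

11.475

Moving ranges: 0.9, 4.7, 5.2, 3.1, 5.1, 5.6, 0.6, 2.9; M̄R̄ = 28.1000 / 8 = 3.5125
UCL_MR = D₄·M̄R̄ = 3.267 × 3.5125 = 11.4753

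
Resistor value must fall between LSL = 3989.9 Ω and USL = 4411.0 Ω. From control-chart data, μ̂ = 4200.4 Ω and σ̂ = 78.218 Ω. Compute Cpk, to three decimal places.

0.897

Cpu = (USL − μ̂) / (3σ̂) = (4411.0 − 4200.4) / (3 × 78.218) = 0.8975; Cpl = (μ̂ − LSL) / (3σ̂) = (4200.4 − 3989.9) / (3 × 78.218) = 0.8971; Cpk = min(Cpu, Cpl) = 0.8971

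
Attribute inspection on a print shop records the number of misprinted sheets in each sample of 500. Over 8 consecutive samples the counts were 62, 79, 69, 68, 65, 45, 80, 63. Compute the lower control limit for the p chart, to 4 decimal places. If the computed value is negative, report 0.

0.0872

p̄ = Σdᵢ / (k·n) = 531 / (8 × 500) = 0.13275
LCL = p̄ − 3·√(p̄(1−p̄)/n) = 0.13275 − 3 × 0.01517 = 0.08723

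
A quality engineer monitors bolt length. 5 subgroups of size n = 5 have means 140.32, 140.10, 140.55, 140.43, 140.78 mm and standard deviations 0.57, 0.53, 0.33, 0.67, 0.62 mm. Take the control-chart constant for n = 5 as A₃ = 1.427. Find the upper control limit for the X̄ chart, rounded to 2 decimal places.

141.21

X̄̄ = (140.32 + 140.10 + 140.55 + 140.43 + 140.78) / 5 = 140.4360
s̄ = (0.57 + 0.53 + 0.33 + 0.67 + 0.62) / 5 = 0.5440
UCL = X̄̄ + A₃·s̄ = 140.4360 + 1.427 × 0.5440 = 141.2123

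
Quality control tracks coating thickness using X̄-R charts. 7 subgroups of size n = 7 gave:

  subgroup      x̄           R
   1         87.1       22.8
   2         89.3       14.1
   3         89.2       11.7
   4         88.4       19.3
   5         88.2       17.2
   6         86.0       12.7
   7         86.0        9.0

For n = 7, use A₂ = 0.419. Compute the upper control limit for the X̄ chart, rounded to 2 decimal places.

X̄̄ = (87.1 + 89.3 + 89.2 + 88.4 + 88.2 + 86.0 + 86.0) / 7 = 614.2000 / 7 = 87.7429
R̄ = (22.8 + 14.1 + 11.7 + 19.3 + 17.2 + 12.7 + 9.0) / 7 = 106.8000 / 7 = 15.2571
UCL = X̄̄ + A₂·R̄ = 87.7429 + 0.419 × 15.2571 = 94.1356

94.14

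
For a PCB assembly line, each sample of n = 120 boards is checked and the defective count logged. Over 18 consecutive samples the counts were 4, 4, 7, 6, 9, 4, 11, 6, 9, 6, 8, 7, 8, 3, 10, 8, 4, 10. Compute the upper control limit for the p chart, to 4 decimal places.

0.1211

p̄ = Σdᵢ / (k·n) = 124 / (18 × 120) = 0.05741
UCL = p̄ + 3·√(p̄(1−p̄)/n) = 0.05741 + 3 × √(0.05741×0.94259/120) = 0.05741 + 3 × 0.02124 = 0.12111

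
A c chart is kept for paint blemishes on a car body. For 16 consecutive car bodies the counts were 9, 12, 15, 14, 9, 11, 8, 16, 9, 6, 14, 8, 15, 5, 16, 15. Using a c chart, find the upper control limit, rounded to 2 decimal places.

c̄ = (9 + 12 + 15 + 14 + 9 + 11 + 8 + 16 + 9 + 6 + 14 + 8 + 15 + 5 + 16 + 15) / 16 = 182 / 16 = 11.3750
UCL = c̄ + 3√c̄ = 11.3750 + 3 × √11.3750 = 11.3750 + 3 × 3.3727 = 21.4931

21.49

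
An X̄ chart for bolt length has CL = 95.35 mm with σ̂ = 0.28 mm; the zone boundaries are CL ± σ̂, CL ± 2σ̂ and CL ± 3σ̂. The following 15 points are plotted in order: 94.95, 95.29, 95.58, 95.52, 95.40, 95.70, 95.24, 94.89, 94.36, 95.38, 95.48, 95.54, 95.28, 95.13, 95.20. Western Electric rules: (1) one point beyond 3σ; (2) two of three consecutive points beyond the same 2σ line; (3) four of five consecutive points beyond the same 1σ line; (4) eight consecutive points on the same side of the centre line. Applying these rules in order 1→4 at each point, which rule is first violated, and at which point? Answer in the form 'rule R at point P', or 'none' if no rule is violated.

Zone of each point (C = within 1σ̂, B = 1σ̂–2σ̂, A = 2σ̂–3σ̂, * = beyond 3σ̂; sign = side of CL): 1:-B, 2:-C, 3:+C, 4:+C, 5:+C, 6:+B, 7:-C, 8:-B, 9:-*, 10:+C, 11:+C, 12:+C, 13:-C, 14:-C, 15:-C
Rule 1 (one point beyond the 3σ limits) is satisfied at point 9.

rule 1 at point 9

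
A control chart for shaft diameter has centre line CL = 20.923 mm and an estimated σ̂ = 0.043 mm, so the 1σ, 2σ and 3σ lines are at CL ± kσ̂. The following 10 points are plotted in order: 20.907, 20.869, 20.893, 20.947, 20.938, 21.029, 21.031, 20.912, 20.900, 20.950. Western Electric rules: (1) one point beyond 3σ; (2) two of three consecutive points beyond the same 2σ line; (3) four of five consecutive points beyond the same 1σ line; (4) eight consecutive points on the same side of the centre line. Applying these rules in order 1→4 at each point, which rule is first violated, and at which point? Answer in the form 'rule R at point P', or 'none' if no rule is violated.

rule 2 at point 7

Zone of each point (C = within 1σ̂, B = 1σ̂–2σ̂, A = 2σ̂–3σ̂, * = beyond 3σ̂; sign = side of CL): 1:-C, 2:-B, 3:-C, 4:+C, 5:+C, 6:+A, 7:+A, 8:-C, 9:-C, 10:+C
Rule 2 (two of three consecutive points beyond the same 2σ limit) is satisfied at point 7.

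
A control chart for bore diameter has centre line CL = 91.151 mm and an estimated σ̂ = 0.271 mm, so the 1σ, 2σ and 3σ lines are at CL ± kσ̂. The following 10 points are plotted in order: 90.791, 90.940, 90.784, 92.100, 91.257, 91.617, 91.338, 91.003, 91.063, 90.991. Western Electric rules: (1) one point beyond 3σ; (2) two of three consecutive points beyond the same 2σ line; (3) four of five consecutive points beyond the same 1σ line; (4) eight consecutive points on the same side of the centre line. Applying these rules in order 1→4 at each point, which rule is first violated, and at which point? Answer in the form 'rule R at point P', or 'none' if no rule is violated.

Zone of each point (C = within 1σ̂, B = 1σ̂–2σ̂, A = 2σ̂–3σ̂, * = beyond 3σ̂; sign = side of CL): 1:-B, 2:-C, 3:-B, 4:+*, 5:+C, 6:+B, 7:+C, 8:-C, 9:-C, 10:-C
Rule 1 (one point beyond the 3σ limits) is satisfied at point 4.

rule 1 at point 4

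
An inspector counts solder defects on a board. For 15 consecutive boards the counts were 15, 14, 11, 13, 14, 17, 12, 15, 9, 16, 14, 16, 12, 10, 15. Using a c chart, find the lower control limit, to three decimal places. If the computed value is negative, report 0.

2.497

c̄ = (15 + 14 + 11 + 13 + 14 + 17 + 12 + 15 + 9 + 16 + 14 + 16 + 12 + 10 + 15) / 15 = 203 / 15 = 13.5333
LCL = c̄ − 3√c̄ = 13.5333 − 3 × 3.6788 = 2.4970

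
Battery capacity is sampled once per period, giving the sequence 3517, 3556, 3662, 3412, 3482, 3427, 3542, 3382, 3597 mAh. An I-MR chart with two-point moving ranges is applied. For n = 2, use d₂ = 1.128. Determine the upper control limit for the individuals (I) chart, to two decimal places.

3844.33

X̄ = (3517 + 3556 + 3662 + 3412 + 3482 + 3427 + 3542 + 3382 + 3597) / 9 = 3508.5556
Moving ranges: 39, 106, 250, 70, 55, 115, 160, 215; M̄R̄ = 1010.0000 / 8 = 126.2500
UCL = X̄ + 3·M̄R̄/d₂ = 3508.5556 + 3 × 126.2500 / 1.128 = 3844.3268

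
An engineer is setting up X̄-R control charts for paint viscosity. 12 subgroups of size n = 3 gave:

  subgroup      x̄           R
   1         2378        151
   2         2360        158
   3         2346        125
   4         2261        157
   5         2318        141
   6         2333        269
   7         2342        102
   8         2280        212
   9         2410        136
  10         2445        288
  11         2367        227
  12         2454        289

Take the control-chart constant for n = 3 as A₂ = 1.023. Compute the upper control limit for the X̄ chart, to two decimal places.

X̄̄ = (2378 + 2360 + 2346 + 2261 + 2318 + 2333 + 2342 + 2280 + 2410 + 2445 + 2367 + 2454) / 12 = 28294.0000 / 12 = 2357.8333
R̄ = (151 + 158 + 125 + 157 + 141 + 269 + 102 + 212 + 136 + 288 + 227 + 289) / 12 = 2255.0000 / 12 = 187.9167
UCL = X̄̄ + A₂·R̄ = 2357.8333 + 1.023 × 187.9167 = 2550.0721

2550.07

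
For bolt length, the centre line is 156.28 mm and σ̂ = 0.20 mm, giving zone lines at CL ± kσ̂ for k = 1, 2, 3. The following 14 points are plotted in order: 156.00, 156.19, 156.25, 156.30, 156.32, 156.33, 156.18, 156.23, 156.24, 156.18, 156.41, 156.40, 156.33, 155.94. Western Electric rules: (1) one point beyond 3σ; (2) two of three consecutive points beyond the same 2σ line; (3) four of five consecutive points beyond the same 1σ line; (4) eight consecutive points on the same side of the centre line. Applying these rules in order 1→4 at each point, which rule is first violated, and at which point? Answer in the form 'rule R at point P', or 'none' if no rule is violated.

none

Zone of each point (C = within 1σ̂, B = 1σ̂–2σ̂, A = 2σ̂–3σ̂, * = beyond 3σ̂; sign = side of CL): 1:-B, 2:-C, 3:-C, 4:+C, 5:+C, 6:+C, 7:-C, 8:-C, 9:-C, 10:-C, 11:+C, 12:+C, 13:+C, 14:-B
No rule fires across all 14 points.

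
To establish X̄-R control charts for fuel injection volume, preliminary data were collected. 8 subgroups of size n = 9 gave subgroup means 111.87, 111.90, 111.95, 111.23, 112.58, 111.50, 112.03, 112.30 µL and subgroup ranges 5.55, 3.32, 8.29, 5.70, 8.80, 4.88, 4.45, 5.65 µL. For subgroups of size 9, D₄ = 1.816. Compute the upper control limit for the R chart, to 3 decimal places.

R̄ = (5.55 + 3.32 + 8.29 + 5.70 + 8.80 + 4.88 + 4.45 + 5.65) / 8 = 46.6400 / 8 = 5.8300
UCL_R = D₄·R̄ = 1.816 × 5.8300 = 10.5873

10.587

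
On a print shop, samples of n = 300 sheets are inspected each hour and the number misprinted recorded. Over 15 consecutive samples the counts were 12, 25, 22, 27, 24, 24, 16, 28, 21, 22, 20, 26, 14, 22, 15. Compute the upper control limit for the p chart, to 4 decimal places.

0.1151

p̄ = Σdᵢ / (k·n) = 318 / (15 × 300) = 0.07067
UCL = p̄ + 3·√(p̄(1−p̄)/n) = 0.07067 + 3 × √(0.07067×0.92933/300) = 0.07067 + 3 × 0.01480 = 0.11505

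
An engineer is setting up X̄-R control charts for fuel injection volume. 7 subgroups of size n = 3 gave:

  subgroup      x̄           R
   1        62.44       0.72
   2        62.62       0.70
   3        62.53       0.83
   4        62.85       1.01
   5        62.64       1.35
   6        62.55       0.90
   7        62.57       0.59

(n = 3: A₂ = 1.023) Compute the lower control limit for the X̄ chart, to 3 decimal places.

X̄̄ = (62.44 + 62.62 + 62.53 + 62.85 + 62.64 + 62.55 + 62.57) / 7 = 438.2000 / 7 = 62.6000
R̄ = (0.72 + 0.70 + 0.83 + 1.01 + 1.35 + 0.90 + 0.59) / 7 = 6.1000 / 7 = 0.8714
LCL = X̄̄ − A₂·R̄ = 62.6000 − 1.023 × 0.8714 = 61.7085

61.709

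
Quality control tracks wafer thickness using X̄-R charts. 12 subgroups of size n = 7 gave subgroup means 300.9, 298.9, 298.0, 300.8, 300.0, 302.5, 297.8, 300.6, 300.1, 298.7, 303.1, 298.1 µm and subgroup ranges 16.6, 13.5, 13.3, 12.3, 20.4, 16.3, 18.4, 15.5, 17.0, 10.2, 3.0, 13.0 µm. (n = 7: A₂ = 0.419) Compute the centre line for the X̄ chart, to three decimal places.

299.958

X̄̄ = (300.9 + 298.9 + 298.0 + 300.8 + 300.0 + 302.5 + 297.8 + 300.6 + 300.1 + 298.7 + 303.1 + 298.1) / 12 = 3599.5000 / 12 = 299.9583
CL = X̄̄ = 299.9583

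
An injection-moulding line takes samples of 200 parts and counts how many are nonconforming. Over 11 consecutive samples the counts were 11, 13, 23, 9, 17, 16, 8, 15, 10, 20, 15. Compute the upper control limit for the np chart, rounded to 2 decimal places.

25.19

p̄ = Σdᵢ / (k·n) = 157 / (11 × 200) = 0.07136
UCL = np̄ + 3·√(np̄(1−p̄)) = 14.2727 + 3 × √(14.2727×0.92864) = 14.2727 + 3 × 3.6406 = 25.1946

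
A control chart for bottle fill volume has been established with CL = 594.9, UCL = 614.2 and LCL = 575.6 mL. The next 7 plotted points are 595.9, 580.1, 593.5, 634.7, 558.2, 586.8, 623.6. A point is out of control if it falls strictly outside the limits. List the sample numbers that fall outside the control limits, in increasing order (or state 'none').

4, 5, 7

Compare each point to [575.6, 614.2]: sample 4 = 634.7 > UCL; sample 5 = 558.2 < LCL; sample 7 = 623.6 > UCL.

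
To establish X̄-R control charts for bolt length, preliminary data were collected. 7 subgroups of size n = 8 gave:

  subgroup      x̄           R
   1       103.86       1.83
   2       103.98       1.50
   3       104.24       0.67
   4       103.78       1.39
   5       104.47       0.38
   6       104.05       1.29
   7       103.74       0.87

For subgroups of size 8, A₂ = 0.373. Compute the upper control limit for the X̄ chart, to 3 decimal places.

104.440

X̄̄ = (103.86 + 103.98 + 104.24 + 103.78 + 104.47 + 104.05 + 103.74) / 7 = 728.1200 / 7 = 104.0171
R̄ = (1.83 + 1.50 + 0.67 + 1.39 + 0.38 + 1.29 + 0.87) / 7 = 7.9300 / 7 = 1.1329
UCL = X̄̄ + A₂·R̄ = 104.0171 + 0.373 × 1.1329 = 104.4397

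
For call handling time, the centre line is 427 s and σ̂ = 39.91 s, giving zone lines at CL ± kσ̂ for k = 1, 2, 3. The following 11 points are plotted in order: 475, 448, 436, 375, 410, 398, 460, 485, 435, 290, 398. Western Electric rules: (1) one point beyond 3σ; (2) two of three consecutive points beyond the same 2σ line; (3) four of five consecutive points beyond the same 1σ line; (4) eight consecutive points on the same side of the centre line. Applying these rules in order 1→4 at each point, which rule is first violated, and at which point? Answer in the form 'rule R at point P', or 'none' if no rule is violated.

rule 1 at point 10

Zone of each point (C = within 1σ̂, B = 1σ̂–2σ̂, A = 2σ̂–3σ̂, * = beyond 3σ̂; sign = side of CL): 1:+B, 2:+C, 3:+C, 4:-B, 5:-C, 6:-C, 7:+C, 8:+B, 9:+C, 10:-*, 11:-C
Rule 1 (one point beyond the 3σ limits) is satisfied at point 10.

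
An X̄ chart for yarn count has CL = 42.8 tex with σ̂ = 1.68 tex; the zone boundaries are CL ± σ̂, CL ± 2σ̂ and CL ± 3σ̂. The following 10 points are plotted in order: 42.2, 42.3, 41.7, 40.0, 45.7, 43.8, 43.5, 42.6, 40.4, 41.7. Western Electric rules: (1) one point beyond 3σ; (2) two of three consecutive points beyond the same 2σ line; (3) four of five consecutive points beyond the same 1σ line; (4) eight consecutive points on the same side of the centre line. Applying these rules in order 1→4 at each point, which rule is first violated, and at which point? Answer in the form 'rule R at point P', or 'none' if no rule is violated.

none

Zone of each point (C = within 1σ̂, B = 1σ̂–2σ̂, A = 2σ̂–3σ̂, * = beyond 3σ̂; sign = side of CL): 1:-C, 2:-C, 3:-C, 4:-B, 5:+B, 6:+C, 7:+C, 8:-C, 9:-B, 10:-C
No rule fires across all 10 points.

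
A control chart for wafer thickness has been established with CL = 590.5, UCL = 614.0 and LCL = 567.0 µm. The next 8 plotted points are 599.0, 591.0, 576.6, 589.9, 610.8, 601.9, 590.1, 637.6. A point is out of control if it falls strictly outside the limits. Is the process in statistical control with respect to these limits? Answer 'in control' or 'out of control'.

out of control

Compare each point to [567.0, 614.0]: sample 8 = 637.6 > UCL.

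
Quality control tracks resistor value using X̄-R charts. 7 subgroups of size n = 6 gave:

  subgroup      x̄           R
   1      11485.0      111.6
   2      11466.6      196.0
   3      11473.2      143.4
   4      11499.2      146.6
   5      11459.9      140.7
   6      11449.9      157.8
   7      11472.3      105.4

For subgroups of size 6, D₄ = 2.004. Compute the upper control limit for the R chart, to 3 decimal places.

286.715

R̄ = (111.6 + 196.0 + 143.4 + 146.6 + 140.7 + 157.8 + 105.4) / 7 = 1001.5000 / 7 = 143.0714
UCL_R = D₄·R̄ = 2.004 × 143.0714 = 286.7151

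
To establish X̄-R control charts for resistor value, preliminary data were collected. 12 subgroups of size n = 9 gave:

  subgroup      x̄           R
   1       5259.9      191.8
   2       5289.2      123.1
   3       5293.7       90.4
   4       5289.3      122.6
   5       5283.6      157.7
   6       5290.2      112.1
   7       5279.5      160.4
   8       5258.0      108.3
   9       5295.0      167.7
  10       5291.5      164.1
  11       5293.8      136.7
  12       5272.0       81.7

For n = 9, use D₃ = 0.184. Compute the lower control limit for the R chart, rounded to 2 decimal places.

24.79

R̄ = (191.8 + 123.1 + 90.4 + 122.6 + 157.7 + 112.1 + 160.4 + 108.3 + 167.7 + 164.1 + 136.7 + 81.7) / 12 = 1616.6000 / 12 = 134.7167
LCL_R = D₃·R̄ = 0.184 × 134.7167 = 24.7879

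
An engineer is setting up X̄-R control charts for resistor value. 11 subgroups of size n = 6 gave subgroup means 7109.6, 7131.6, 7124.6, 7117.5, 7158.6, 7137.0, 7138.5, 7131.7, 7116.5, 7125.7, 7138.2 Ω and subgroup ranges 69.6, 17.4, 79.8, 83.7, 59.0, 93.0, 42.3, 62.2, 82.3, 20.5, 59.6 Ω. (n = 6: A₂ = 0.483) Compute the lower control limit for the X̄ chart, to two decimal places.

X̄̄ = (7109.6 + 7131.6 + 7124.6 + 7117.5 + 7158.6 + 7137.0 + 7138.5 + 7131.7 + 7116.5 + 7125.7 + 7138.2) / 11 = 78429.5000 / 11 = 7129.9545
R̄ = (69.6 + 17.4 + 79.8 + 83.7 + 59.0 + 93.0 + 42.3 + 62.2 + 82.3 + 20.5 + 59.6) / 11 = 669.4000 / 11 = 60.8545
LCL = X̄̄ − A₂·R̄ = 7129.9545 − 0.483 × 60.8545 = 7100.5618

7100.56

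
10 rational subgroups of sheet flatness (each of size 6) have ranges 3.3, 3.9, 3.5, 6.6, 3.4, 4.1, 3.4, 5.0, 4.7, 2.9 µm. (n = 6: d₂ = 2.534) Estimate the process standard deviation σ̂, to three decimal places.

R̄ = (3.3 + 3.9 + 3.5 + 6.6 + 3.4 + 4.1 + 3.4 + 5.0 + 4.7 + 2.9) / 10 = 4.0800
σ̂ = R̄ / d₂ = 4.0800 / 2.534 = 1.6101

1.610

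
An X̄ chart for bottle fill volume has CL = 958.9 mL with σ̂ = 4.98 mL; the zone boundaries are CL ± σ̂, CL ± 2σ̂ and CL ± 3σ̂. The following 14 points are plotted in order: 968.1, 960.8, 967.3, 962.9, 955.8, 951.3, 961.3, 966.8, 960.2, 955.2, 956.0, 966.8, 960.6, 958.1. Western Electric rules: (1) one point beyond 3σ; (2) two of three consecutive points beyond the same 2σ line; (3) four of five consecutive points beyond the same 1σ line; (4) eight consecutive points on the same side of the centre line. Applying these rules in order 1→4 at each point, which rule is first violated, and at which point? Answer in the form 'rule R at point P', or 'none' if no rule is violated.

Zone of each point (C = within 1σ̂, B = 1σ̂–2σ̂, A = 2σ̂–3σ̂, * = beyond 3σ̂; sign = side of CL): 1:+B, 2:+C, 3:+B, 4:+C, 5:-C, 6:-B, 7:+C, 8:+B, 9:+C, 10:-C, 11:-C, 12:+B, 13:+C, 14:-C
No rule fires across all 14 points.

none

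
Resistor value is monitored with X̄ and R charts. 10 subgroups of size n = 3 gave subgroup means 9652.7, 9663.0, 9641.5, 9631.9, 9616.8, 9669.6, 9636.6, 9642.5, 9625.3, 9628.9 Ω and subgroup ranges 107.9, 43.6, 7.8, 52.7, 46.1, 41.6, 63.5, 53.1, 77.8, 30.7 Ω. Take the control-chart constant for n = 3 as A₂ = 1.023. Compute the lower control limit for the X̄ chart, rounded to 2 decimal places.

9587.19

X̄̄ = (9652.7 + 9663.0 + 9641.5 + 9631.9 + 9616.8 + 9669.6 + 9636.6 + 9642.5 + 9625.3 + 9628.9) / 10 = 96408.8000 / 10 = 9640.8800
R̄ = (107.9 + 43.6 + 7.8 + 52.7 + 46.1 + 41.6 + 63.5 + 53.1 + 77.8 + 30.7) / 10 = 524.8000 / 10 = 52.4800
LCL = X̄̄ − A₂·R̄ = 9640.8800 − 1.023 × 52.4800 = 9587.1930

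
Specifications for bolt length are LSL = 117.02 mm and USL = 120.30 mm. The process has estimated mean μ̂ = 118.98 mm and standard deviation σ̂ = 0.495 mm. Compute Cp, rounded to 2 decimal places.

1.10

Cp = (USL − LSL) / (6σ̂) = (120.30 − 117.02) / (6 × 0.495) = 3.2800 / 2.9700 = 1.1044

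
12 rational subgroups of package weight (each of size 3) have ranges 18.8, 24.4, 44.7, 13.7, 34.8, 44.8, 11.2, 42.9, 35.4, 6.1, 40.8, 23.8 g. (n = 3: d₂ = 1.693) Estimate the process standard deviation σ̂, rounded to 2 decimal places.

16.80

R̄ = (18.8 + 24.4 + 44.7 + 13.7 + 34.8 + 44.8 + 11.2 + 42.9 + 35.4 + 6.1 + 40.8 + 23.8) / 12 = 28.4500
σ̂ = R̄ / d₂ = 28.4500 / 1.693 = 16.8045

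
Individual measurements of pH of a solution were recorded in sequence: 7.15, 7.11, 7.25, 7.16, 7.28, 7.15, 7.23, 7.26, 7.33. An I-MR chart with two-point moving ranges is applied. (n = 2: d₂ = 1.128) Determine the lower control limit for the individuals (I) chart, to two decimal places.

6.98

X̄ = (7.15 + 7.11 + 7.25 + 7.16 + 7.28 + 7.15 + 7.23 + 7.26 + 7.33) / 9 = 7.2133
Moving ranges: 0.04, 0.14, 0.09, 0.12, 0.13, 0.08, 0.03, 0.07; M̄R̄ = 0.7000 / 8 = 0.0875
LCL = X̄ − 3·M̄R̄/d₂ = 7.2133 − 3 × 0.0875 / 1.128 = 6.9806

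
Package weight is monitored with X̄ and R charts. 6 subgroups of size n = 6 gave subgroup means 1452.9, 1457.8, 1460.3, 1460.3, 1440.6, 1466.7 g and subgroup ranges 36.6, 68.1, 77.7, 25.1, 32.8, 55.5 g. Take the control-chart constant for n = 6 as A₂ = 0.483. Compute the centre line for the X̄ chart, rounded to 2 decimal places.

1456.43

X̄̄ = (1452.9 + 1457.8 + 1460.3 + 1460.3 + 1440.6 + 1466.7) / 6 = 8738.6000 / 6 = 1456.4333
CL = X̄̄ = 1456.4333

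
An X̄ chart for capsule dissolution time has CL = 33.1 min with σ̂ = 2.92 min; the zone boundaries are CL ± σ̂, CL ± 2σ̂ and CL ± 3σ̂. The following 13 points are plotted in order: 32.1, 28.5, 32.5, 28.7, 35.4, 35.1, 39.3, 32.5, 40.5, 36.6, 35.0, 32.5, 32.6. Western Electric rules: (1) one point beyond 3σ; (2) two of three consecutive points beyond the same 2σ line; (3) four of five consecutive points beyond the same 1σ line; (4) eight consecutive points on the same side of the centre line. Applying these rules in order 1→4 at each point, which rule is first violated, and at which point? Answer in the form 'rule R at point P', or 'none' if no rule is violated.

rule 2 at point 9

Zone of each point (C = within 1σ̂, B = 1σ̂–2σ̂, A = 2σ̂–3σ̂, * = beyond 3σ̂; sign = side of CL): 1:-C, 2:-B, 3:-C, 4:-B, 5:+C, 6:+C, 7:+A, 8:-C, 9:+A, 10:+B, 11:+C, 12:-C, 13:-C
Rule 2 (two of three consecutive points beyond the same 2σ limit) is satisfied at point 9.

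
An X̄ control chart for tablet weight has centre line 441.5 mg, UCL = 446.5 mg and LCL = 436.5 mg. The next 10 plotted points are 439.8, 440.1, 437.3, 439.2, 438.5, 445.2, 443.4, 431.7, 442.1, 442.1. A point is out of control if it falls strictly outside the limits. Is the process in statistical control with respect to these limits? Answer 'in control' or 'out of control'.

out of control

Compare each point to [436.5, 446.5]: sample 8 = 431.7 < LCL.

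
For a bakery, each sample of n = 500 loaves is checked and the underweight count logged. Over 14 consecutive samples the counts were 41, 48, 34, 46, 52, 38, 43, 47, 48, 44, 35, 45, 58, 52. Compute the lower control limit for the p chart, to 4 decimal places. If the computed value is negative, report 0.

0.0517

p̄ = Σdᵢ / (k·n) = 631 / (14 × 500) = 0.09014
LCL = p̄ − 3·√(p̄(1−p̄)/n) = 0.09014 − 3 × 0.01281 = 0.05172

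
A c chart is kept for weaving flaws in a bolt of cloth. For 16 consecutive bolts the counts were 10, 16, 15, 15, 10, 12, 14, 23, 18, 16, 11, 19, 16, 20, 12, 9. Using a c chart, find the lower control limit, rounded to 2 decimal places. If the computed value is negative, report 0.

3.23

c̄ = (10 + 16 + 15 + 15 + 10 + 12 + 14 + 23 + 18 + 16 + 11 + 19 + 16 + 20 + 12 + 9) / 16 = 236 / 16 = 14.7500
LCL = c̄ − 3√c̄ = 14.7500 − 3 × 3.8406 = 3.2283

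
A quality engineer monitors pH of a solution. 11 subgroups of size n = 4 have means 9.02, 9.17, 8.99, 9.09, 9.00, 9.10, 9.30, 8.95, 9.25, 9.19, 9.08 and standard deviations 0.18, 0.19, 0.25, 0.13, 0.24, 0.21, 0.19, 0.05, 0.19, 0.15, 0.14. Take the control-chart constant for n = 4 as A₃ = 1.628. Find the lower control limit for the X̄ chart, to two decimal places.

8.82

X̄̄ = (9.02 + 9.17 + 8.99 + 9.09 + 9.00 + 9.10 + 9.30 + 8.95 + 9.25 + 9.19 + 9.08) / 11 = 9.1036
s̄ = (0.18 + 0.19 + 0.25 + 0.13 + 0.24 + 0.21 + 0.19 + 0.05 + 0.19 + 0.15 + 0.14) / 11 = 0.1745
LCL = X̄̄ − A₃·s̄ = 9.1036 − 1.628 × 0.1745 = 8.8195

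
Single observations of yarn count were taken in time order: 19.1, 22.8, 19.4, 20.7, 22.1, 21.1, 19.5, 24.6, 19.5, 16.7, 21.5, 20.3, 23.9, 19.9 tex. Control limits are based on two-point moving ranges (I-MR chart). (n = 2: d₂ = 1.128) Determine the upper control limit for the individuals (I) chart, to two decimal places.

28.77

X̄ = (19.1 + 22.8 + 19.4 + 20.7 + 22.1 + 21.1 + 19.5 + 24.6 + 19.5 + 16.7 + 21.5 + 20.3 + 23.9 + 19.9) / 14 = 20.7929
Moving ranges: 3.7, 3.4, 1.3, 1.4, 1.0, 1.6, 5.1, 5.1, 2.8, 4.8, 1.2, 3.6, 4.0; M̄R̄ = 39.0000 / 13 = 3.0000
UCL = X̄ + 3·M̄R̄/d₂ = 20.7929 + 3 × 3.0000 / 1.128 = 28.7716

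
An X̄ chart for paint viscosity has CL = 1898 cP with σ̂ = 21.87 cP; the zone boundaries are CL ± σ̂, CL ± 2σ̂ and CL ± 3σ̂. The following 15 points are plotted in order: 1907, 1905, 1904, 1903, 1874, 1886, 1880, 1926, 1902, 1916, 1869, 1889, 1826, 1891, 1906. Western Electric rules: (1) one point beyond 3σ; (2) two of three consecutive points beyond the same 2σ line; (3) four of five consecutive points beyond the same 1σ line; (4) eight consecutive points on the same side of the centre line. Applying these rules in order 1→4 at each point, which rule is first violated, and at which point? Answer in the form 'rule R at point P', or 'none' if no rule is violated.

Zone of each point (C = within 1σ̂, B = 1σ̂–2σ̂, A = 2σ̂–3σ̂, * = beyond 3σ̂; sign = side of CL): 1:+C, 2:+C, 3:+C, 4:+C, 5:-B, 6:-C, 7:-C, 8:+B, 9:+C, 10:+C, 11:-B, 12:-C, 13:-*, 14:-C, 15:+C
Rule 1 (one point beyond the 3σ limits) is satisfied at point 13.

rule 1 at point 13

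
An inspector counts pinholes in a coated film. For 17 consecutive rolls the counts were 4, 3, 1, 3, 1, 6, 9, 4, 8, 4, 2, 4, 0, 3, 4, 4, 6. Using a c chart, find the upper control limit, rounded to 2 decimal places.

9.79

c̄ = (4 + 3 + 1 + 3 + 1 + 6 + 9 + 4 + 8 + 4 + 2 + 4 + 0 + 3 + 4 + 4 + 6) / 17 = 66 / 17 = 3.8824
UCL = c̄ + 3√c̄ = 3.8824 + 3 × √3.8824 = 3.8824 + 3 × 1.9704 = 9.7935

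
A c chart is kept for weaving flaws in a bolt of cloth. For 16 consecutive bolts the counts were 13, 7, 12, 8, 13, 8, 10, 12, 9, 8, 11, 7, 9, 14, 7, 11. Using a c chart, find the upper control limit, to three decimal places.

19.395

c̄ = (13 + 7 + 12 + 8 + 13 + 8 + 10 + 12 + 9 + 8 + 11 + 7 + 9 + 14 + 7 + 11) / 16 = 159 / 16 = 9.9375
UCL = c̄ + 3√c̄ = 9.9375 + 3 × √9.9375 = 9.9375 + 3 × 3.1524 = 19.3946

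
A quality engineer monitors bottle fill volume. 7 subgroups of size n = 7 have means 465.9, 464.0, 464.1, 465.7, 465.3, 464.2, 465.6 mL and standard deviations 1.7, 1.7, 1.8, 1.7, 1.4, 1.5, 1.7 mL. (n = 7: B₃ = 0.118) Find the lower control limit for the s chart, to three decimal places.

s̄ = (1.7 + 1.7 + 1.8 + 1.7 + 1.4 + 1.5 + 1.7) / 7 = 1.6429
LCL_s = B₃·s̄ = 0.118 × 1.6429 = 0.1939

0.194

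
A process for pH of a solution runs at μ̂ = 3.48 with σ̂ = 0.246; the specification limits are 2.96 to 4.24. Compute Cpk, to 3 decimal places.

Cpu = (USL − μ̂) / (3σ̂) = (4.24 − 3.48) / (3 × 0.246) = 1.0298; Cpl = (μ̂ − LSL) / (3σ̂) = (3.48 − 2.96) / (3 × 0.246) = 0.7046; Cpk = min(Cpu, Cpl) = 0.7046

0.705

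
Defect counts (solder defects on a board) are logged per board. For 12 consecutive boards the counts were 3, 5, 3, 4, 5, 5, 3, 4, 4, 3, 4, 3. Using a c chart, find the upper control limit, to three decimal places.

c̄ = (3 + 5 + 3 + 4 + 5 + 5 + 3 + 4 + 4 + 3 + 4 + 3) / 12 = 46 / 12 = 3.8333
UCL = c̄ + 3√c̄ = 3.8333 + 3 × √3.8333 = 3.8333 + 3 × 1.9579 = 9.7070

9.707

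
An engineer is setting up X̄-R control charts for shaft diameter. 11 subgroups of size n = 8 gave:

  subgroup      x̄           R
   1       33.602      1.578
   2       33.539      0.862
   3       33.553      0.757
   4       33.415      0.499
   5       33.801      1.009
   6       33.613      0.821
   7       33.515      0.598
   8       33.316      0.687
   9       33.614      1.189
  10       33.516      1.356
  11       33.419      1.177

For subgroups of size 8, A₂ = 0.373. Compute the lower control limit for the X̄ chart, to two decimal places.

33.18

X̄̄ = (33.602 + 33.539 + 33.553 + 33.415 + 33.801 + 33.613 + 33.515 + 33.316 + 33.614 + 33.516 + 33.419) / 11 = 368.9030 / 11 = 33.5366
R̄ = (1.578 + 0.862 + 0.757 + 0.499 + 1.009 + 0.821 + 0.598 + 0.687 + 1.189 + 1.356 + 1.177) / 11 = 10.5330 / 11 = 0.9575
LCL = X̄̄ − A₂·R̄ = 33.5366 − 0.373 × 0.9575 = 33.1795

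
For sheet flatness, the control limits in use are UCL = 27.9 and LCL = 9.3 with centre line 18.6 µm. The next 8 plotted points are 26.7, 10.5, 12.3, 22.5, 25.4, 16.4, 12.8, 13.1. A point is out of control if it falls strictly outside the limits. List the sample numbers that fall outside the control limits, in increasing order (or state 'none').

All 8 points lie within [9.3, 27.9].

none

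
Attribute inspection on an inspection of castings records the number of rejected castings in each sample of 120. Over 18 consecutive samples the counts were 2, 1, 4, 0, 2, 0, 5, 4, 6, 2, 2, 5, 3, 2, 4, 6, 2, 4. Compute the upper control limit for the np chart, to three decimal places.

p̄ = Σdᵢ / (k·n) = 54 / (18 × 120) = 0.02500
UCL = np̄ + 3·√(np̄(1−p̄)) = 3.0000 + 3 × √(3.0000×0.97500) = 3.0000 + 3 × 1.7103 = 8.1308

8.131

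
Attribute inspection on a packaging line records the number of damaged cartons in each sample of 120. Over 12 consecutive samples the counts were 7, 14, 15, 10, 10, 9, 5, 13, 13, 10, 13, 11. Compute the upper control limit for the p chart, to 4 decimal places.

0.1688

p̄ = Σdᵢ / (k·n) = 130 / (12 × 120) = 0.09028
UCL = p̄ + 3·√(p̄(1−p̄)/n) = 0.09028 + 3 × √(0.09028×0.90972/120) = 0.09028 + 3 × 0.02616 = 0.16876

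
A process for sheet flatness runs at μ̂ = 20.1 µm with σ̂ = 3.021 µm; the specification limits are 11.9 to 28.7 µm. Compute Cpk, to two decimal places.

Cpu = (USL − μ̂) / (3σ̂) = (28.7 − 20.1) / (3 × 3.021) = 0.9489; Cpl = (μ̂ − LSL) / (3σ̂) = (20.1 − 11.9) / (3 × 3.021) = 0.9048; Cpk = min(Cpu, Cpl) = 0.9048

0.90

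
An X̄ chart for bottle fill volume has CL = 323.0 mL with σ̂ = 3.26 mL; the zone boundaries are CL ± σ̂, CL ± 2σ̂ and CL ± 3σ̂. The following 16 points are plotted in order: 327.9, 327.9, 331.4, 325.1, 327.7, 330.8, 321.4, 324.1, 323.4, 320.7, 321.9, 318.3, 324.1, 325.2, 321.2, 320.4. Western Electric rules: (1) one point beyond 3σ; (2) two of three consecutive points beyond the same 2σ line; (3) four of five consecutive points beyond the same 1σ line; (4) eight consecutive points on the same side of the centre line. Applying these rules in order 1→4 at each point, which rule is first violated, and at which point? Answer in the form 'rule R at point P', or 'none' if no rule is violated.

Zone of each point (C = within 1σ̂, B = 1σ̂–2σ̂, A = 2σ̂–3σ̂, * = beyond 3σ̂; sign = side of CL): 1:+B, 2:+B, 3:+A, 4:+C, 5:+B, 6:+A, 7:-C, 8:+C, 9:+C, 10:-C, 11:-C, 12:-B, 13:+C, 14:+C, 15:-C, 16:-C
Rule 3 (four of five consecutive points beyond the same 1σ limit) is satisfied at point 5.

rule 3 at point 5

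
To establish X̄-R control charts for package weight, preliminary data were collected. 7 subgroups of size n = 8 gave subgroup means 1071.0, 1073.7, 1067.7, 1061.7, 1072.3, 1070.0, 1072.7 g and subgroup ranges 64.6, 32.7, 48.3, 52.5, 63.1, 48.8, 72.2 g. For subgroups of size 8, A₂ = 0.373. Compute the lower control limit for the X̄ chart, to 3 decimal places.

1049.506

X̄̄ = (1071.0 + 1073.7 + 1067.7 + 1061.7 + 1072.3 + 1070.0 + 1072.7) / 7 = 7489.1000 / 7 = 1069.8714
R̄ = (64.6 + 32.7 + 48.3 + 52.5 + 63.1 + 48.8 + 72.2) / 7 = 382.2000 / 7 = 54.6000
LCL = X̄̄ − A₂·R̄ = 1069.8714 − 0.373 × 54.6000 = 1049.5056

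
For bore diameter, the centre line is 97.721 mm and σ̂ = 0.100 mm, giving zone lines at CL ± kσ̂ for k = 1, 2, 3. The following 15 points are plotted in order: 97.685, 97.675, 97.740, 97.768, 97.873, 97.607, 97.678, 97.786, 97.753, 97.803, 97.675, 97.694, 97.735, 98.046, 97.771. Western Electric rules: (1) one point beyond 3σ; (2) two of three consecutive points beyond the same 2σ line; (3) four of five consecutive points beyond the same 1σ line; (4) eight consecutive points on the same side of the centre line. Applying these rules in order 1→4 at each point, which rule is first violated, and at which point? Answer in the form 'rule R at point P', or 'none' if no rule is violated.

rule 1 at point 14

Zone of each point (C = within 1σ̂, B = 1σ̂–2σ̂, A = 2σ̂–3σ̂, * = beyond 3σ̂; sign = side of CL): 1:-C, 2:-C, 3:+C, 4:+C, 5:+B, 6:-B, 7:-C, 8:+C, 9:+C, 10:+C, 11:-C, 12:-C, 13:+C, 14:+*, 15:+C
Rule 1 (one point beyond the 3σ limits) is satisfied at point 14.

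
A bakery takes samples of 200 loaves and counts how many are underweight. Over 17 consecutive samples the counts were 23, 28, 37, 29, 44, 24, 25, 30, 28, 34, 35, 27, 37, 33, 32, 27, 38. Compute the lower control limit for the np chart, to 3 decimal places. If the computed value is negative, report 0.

p̄ = Σdᵢ / (k·n) = 531 / (17 × 200) = 0.15618
LCL = np̄ − 3·√(np̄(1−p̄)) = 31.2353 − 3 × 5.1339 = 15.8336

15.834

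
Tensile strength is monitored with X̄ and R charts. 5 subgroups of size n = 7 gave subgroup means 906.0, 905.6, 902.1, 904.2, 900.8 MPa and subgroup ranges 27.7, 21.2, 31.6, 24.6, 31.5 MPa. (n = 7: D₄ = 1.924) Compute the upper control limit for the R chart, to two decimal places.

R̄ = (27.7 + 21.2 + 31.6 + 24.6 + 31.5) / 5 = 136.6000 / 5 = 27.3200
UCL_R = D₄·R̄ = 1.924 × 27.3200 = 52.5637

52.56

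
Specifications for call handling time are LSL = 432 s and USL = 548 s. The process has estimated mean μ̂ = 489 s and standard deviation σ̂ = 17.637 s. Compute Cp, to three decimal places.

1.096

Cp = (USL − LSL) / (6σ̂) = (548 − 432) / (6 × 17.637) = 116.0000 / 105.8220 = 1.0962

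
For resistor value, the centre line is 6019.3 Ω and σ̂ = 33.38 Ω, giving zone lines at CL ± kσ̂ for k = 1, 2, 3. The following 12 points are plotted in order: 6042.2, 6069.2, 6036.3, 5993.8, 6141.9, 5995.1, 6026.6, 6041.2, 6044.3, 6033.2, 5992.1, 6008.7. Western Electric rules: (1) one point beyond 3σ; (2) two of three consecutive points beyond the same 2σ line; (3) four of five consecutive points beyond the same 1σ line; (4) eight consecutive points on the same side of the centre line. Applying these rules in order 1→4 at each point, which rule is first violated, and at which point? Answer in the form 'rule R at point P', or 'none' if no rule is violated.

Zone of each point (C = within 1σ̂, B = 1σ̂–2σ̂, A = 2σ̂–3σ̂, * = beyond 3σ̂; sign = side of CL): 1:+C, 2:+B, 3:+C, 4:-C, 5:+*, 6:-C, 7:+C, 8:+C, 9:+C, 10:+C, 11:-C, 12:-C
Rule 1 (one point beyond the 3σ limits) is satisfied at point 5.

rule 1 at point 5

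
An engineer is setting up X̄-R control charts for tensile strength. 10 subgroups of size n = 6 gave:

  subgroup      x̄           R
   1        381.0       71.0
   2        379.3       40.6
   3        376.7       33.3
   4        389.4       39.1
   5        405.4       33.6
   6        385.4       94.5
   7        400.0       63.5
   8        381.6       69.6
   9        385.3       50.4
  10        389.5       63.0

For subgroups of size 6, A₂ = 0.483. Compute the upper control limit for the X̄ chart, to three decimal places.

X̄̄ = (381.0 + 379.3 + 376.7 + 389.4 + 405.4 + 385.4 + 400.0 + 381.6 + 385.3 + 389.5) / 10 = 3873.6000 / 10 = 387.3600
R̄ = (71.0 + 40.6 + 33.3 + 39.1 + 33.6 + 94.5 + 63.5 + 69.6 + 50.4 + 63.0) / 10 = 558.6000 / 10 = 55.8600
UCL = X̄̄ + A₂·R̄ = 387.3600 + 0.483 × 55.8600 = 414.3404

414.340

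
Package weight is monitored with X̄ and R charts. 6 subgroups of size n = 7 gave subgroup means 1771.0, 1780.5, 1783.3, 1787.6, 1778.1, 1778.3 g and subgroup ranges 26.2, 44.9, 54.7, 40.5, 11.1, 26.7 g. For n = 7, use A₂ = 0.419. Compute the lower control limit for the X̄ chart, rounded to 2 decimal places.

X̄̄ = (1771.0 + 1780.5 + 1783.3 + 1787.6 + 1778.1 + 1778.3) / 6 = 10678.8000 / 6 = 1779.8000
R̄ = (26.2 + 44.9 + 54.7 + 40.5 + 11.1 + 26.7) / 6 = 204.1000 / 6 = 34.0167
LCL = X̄̄ − A₂·R̄ = 1779.8000 − 0.419 × 34.0167 = 1765.5470

1765.55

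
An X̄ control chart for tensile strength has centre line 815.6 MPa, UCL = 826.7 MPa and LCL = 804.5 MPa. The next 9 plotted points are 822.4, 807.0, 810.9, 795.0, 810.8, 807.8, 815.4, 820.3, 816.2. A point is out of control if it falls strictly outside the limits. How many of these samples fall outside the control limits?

1

Compare each point to [804.5, 826.7]: sample 4 = 795.0 < LCL.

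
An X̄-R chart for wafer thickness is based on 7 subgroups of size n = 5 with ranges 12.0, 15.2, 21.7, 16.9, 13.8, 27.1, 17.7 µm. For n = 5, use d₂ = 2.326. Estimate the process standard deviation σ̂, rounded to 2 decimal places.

R̄ = (12.0 + 15.2 + 21.7 + 16.9 + 13.8 + 27.1 + 17.7) / 7 = 17.7714
σ̂ = R̄ / d₂ = 17.7714 / 2.326 = 7.6403

7.64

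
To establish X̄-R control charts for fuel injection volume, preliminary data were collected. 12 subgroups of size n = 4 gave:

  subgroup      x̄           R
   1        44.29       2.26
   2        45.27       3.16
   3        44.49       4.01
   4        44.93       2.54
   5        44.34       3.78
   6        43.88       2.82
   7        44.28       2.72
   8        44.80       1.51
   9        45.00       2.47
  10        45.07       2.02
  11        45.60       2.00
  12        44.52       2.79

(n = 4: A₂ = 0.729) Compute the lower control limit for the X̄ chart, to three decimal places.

42.757

X̄̄ = (44.29 + 45.27 + 44.49 + 44.93 + 44.34 + 43.88 + 44.28 + 44.80 + 45.00 + 45.07 + 45.60 + 44.52) / 12 = 536.4700 / 12 = 44.7058
R̄ = (2.26 + 3.16 + 4.01 + 2.54 + 3.78 + 2.82 + 2.72 + 1.51 + 2.47 + 2.02 + 2.00 + 2.79) / 12 = 32.0800 / 12 = 2.6733
LCL = X̄̄ − A₂·R̄ = 44.7058 − 0.729 × 2.6733 = 42.7570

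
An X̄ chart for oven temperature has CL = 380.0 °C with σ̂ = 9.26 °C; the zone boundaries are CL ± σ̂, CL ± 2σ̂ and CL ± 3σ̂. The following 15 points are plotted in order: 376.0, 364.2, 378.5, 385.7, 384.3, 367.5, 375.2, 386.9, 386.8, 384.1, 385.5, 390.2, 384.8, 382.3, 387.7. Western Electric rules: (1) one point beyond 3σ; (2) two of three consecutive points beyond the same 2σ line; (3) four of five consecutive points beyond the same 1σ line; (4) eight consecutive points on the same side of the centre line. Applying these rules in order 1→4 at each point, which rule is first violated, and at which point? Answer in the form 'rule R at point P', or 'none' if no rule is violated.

Zone of each point (C = within 1σ̂, B = 1σ̂–2σ̂, A = 2σ̂–3σ̂, * = beyond 3σ̂; sign = side of CL): 1:-C, 2:-B, 3:-C, 4:+C, 5:+C, 6:-B, 7:-C, 8:+C, 9:+C, 10:+C, 11:+C, 12:+B, 13:+C, 14:+C, 15:+C
Rule 4 (eight consecutive points on the same side of the centre line) is satisfied at point 15.

rule 4 at point 15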